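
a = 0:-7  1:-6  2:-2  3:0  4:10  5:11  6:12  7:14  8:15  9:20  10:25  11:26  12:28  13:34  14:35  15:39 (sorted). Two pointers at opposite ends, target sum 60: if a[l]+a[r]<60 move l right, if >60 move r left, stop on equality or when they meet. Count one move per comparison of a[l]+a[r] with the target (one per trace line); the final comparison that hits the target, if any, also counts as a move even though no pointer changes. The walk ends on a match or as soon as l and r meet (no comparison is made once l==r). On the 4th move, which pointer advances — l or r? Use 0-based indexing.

[0,15] -7+39=32 <60 → l++
[1,15] -6+39=33 <60 → l++
[2,15] -2+39=37 <60 → l++
[3,15] 0+39=39 <60 → l++

l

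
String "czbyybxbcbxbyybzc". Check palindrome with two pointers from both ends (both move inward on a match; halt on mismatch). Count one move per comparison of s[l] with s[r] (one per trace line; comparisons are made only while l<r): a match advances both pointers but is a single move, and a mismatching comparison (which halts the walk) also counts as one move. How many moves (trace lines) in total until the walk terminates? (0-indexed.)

8 moves

[0,16] 'c'=='c' → l++,r--
[1,15] 'z'=='z' → l++,r--
[2,14] 'b'=='b' → l++,r--
[3,13] 'y'=='y' → l++,r--
[4,12] 'y'=='y' → l++,r--
[5,11] 'b'=='b' → l++,r--
[6,10] 'x'=='x' → l++,r--
[7,9] 'b'=='b' → l++,r--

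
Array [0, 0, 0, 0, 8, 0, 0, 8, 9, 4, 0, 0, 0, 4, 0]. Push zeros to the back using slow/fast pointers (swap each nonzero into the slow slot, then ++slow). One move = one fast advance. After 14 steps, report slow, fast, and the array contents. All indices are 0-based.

slow=0 fast=0: a[fast]=0, fast++
slow=0 fast=1: a[fast]=0, fast++
slow=0 fast=2: a[fast]=0, fast++
slow=0 fast=3: a[fast]=0, fast++
slow=0 fast=4: a[fast]=8≠0 swap→a[0]=8, slow++,fast++
slow=1 fast=5: a[fast]=0, fast++
slow=1 fast=6: a[fast]=0, fast++
slow=1 fast=7: a[fast]=8≠0 swap→a[1]=8, slow++,fast++
slow=2 fast=8: a[fast]=9≠0 swap→a[2]=9, slow++,fast++
slow=3 fast=9: a[fast]=4≠0 swap→a[3]=4, slow++,fast++
slow=4 fast=10: a[fast]=0, fast++
slow=4 fast=11: a[fast]=0, fast++
slow=4 fast=12: a[fast]=0, fast++
slow=4 fast=13: a[fast]=4≠0 swap→a[4]=4, slow++,fast++

slow=5, fast=14, a=[8, 8, 9, 4, 4, 0, 0, 0, 0, 0, 0, 0, 0, 0, 0]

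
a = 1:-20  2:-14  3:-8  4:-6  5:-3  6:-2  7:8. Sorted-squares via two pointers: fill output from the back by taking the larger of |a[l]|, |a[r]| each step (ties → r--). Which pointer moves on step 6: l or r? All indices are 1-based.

l

l=1 r=7: |-20|>|8| out[7]=400, l++
l=2 r=7: |-14|>|8| out[6]=196, l++
l=3 r=7: |-8|<=|8| out[5]=64, r--
l=3 r=6: |-8|>|-2| out[4]=64, l++
l=4 r=6: |-6|>|-2| out[3]=36, l++
l=5 r=6: |-3|>|-2| out[2]=9, l++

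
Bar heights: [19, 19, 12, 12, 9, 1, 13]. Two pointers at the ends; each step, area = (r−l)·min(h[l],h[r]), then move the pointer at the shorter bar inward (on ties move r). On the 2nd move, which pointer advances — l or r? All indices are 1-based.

l=1 r=7: min(19,13)*6=78 best=78 *, r--
l=1 r=6: min(19,1)*5=5 best=78, r--

r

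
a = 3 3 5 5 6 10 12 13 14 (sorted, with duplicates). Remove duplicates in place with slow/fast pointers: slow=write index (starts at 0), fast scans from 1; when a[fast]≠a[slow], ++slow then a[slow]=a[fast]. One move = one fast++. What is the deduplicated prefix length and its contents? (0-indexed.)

length 7; prefix = [3, 5, 6, 10, 12, 13, 14]

slow=0 fast=1: a[fast]=3=a[slow] dup, fast++
slow=0 fast=2: a[fast]=5≠a[slow]=3 write a[1]=5, slow++,fast++
slow=1 fast=3: a[fast]=5=a[slow] dup, fast++
slow=1 fast=4: a[fast]=6≠a[slow]=5 write a[2]=6, slow++,fast++
slow=2 fast=5: a[fast]=10≠a[slow]=6 write a[3]=10, slow++,fast++
slow=3 fast=6: a[fast]=12≠a[slow]=10 write a[4]=12, slow++,fast++
slow=4 fast=7: a[fast]=13≠a[slow]=12 write a[5]=13, slow++,fast++
slow=5 fast=8: a[fast]=14≠a[slow]=13 write a[6]=14, slow++,fast++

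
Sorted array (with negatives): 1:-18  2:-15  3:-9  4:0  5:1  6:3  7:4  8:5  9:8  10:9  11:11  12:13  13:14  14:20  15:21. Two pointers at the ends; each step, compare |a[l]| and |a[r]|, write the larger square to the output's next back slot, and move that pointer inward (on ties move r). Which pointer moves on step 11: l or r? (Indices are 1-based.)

r

l=1 r=15: |-18|<=|21| out[15]=441, r--
l=1 r=14: |-18|<=|20| out[14]=400, r--
l=1 r=13: |-18|>|14| out[13]=324, l++
l=2 r=13: |-15|>|14| out[12]=225, l++
l=3 r=13: |-9|<=|14| out[11]=196, r--
l=3 r=12: |-9|<=|13| out[10]=169, r--
l=3 r=11: |-9|<=|11| out[9]=121, r--
l=3 r=10: |-9|<=|9| out[8]=81, r--
l=3 r=9: |-9|>|8| out[7]=81, l++
l=4 r=9: |0|<=|8| out[6]=64, r--
l=4 r=8: |0|<=|5| out[5]=25, r--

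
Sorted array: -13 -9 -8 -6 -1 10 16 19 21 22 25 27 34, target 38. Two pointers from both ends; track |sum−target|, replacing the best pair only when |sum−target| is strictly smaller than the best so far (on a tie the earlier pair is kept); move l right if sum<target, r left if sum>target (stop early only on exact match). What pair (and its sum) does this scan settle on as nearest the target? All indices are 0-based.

pair (16, 22) with sum 38 (|Δ|=0)

[0,12] -13+34=21 d=17 * → l++
[1,12] -9+34=25 d=13 * → l++
[2,12] -8+34=26 d=12 * → l++
[3,12] -6+34=28 d=10 * → l++
[4,12] -1+34=33 d=5 * → l++
[5,12] 10+34=44 d=6 → r--
[5,11] 10+27=37 d=1 * → l++
[6,11] 16+27=43 d=5 → r--
[6,10] 16+25=41 d=3 → r--
[6,9] 16+22=38 d=0 * → stop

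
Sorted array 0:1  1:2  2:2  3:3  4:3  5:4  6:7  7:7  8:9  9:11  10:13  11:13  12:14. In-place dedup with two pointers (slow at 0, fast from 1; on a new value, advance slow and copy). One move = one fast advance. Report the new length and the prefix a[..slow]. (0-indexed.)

length 9; prefix = [1, 2, 3, 4, 7, 9, 11, 13, 14]

(s=0,f=1) a[fast]=2≠a[slow]=1 write a[1]=2 → slow++,fast++
(s=1,f=2) a[fast]=2=a[slow] dup → fast++
(s=1,f=3) a[fast]=3≠a[slow]=2 write a[2]=3 → slow++,fast++
(s=2,f=4) a[fast]=3=a[slow] dup → fast++
(s=2,f=5) a[fast]=4≠a[slow]=3 write a[3]=4 → slow++,fast++
(s=3,f=6) a[fast]=7≠a[slow]=4 write a[4]=7 → slow++,fast++
(s=4,f=7) a[fast]=7=a[slow] dup → fast++
(s=4,f=8) a[fast]=9≠a[slow]=7 write a[5]=9 → slow++,fast++
(s=5,f=9) a[fast]=11≠a[slow]=9 write a[6]=11 → slow++,fast++
(s=6,f=10) a[fast]=13≠a[slow]=11 write a[7]=13 → slow++,fast++
(s=7,f=11) a[fast]=13=a[slow] dup → fast++
(s=7,f=12) a[fast]=14≠a[slow]=13 write a[8]=14 → slow++,fast++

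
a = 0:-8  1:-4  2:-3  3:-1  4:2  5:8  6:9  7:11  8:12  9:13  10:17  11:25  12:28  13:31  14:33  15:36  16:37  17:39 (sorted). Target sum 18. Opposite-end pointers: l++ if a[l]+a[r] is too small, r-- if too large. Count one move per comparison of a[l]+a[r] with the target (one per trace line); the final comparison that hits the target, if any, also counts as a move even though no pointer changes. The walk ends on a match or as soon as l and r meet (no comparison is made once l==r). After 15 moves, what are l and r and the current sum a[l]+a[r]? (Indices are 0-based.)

l=5, r=7, sum=19

l=0 r=17: -8+39=31 >18, r--
l=0 r=16: -8+37=29 >18, r--
l=0 r=15: -8+36=28 >18, r--
l=0 r=14: -8+33=25 >18, r--
l=0 r=13: -8+31=23 >18, r--
l=0 r=12: -8+28=20 >18, r--
l=0 r=11: -8+25=17 <18, l++
l=1 r=11: -4+25=21 >18, r--
l=1 r=10: -4+17=13 <18, l++
l=2 r=10: -3+17=14 <18, l++
l=3 r=10: -1+17=16 <18, l++
l=4 r=10: 2+17=19 >18, r--
l=4 r=9: 2+13=15 <18, l++
l=5 r=9: 8+13=21 >18, r--
l=5 r=8: 8+12=20 >18, r--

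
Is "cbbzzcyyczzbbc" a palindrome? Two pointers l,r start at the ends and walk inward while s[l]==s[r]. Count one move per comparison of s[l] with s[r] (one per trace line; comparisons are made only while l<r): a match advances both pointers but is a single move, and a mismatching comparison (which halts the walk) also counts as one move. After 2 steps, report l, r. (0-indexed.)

[0,13] 'c'=='c' → l++,r--
[1,12] 'b'=='b' → l++,r--

l=2, r=11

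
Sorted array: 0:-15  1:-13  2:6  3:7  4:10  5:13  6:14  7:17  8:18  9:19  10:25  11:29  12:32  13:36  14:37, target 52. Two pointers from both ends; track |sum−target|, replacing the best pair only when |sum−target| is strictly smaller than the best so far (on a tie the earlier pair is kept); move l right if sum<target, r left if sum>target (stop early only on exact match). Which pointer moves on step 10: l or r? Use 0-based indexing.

l=0 r=14: -15+37=22 d=30 *, l++
l=1 r=14: -13+37=24 d=28 *, l++
l=2 r=14: 6+37=43 d=9 *, l++
l=3 r=14: 7+37=44 d=8 *, l++
l=4 r=14: 10+37=47 d=5 *, l++
l=5 r=14: 13+37=50 d=2 *, l++
l=6 r=14: 14+37=51 d=1 *, l++
l=7 r=14: 17+37=54 d=2, r--
l=7 r=13: 17+36=53 d=1, r--
l=7 r=12: 17+32=49 d=3, l++

l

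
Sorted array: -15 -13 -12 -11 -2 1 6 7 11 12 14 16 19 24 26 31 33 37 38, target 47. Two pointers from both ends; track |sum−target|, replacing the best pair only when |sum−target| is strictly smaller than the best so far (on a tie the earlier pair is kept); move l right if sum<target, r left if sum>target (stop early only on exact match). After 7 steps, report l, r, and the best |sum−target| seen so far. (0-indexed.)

[0,18] -15+38=23 d=24 * → l++
[1,18] -13+38=25 d=22 * → l++
[2,18] -12+38=26 d=21 * → l++
[3,18] -11+38=27 d=20 * → l++
[4,18] -2+38=36 d=11 * → l++
[5,18] 1+38=39 d=8 * → l++
[6,18] 6+38=44 d=3 * → l++

l=7, r=18, best |Δ|=3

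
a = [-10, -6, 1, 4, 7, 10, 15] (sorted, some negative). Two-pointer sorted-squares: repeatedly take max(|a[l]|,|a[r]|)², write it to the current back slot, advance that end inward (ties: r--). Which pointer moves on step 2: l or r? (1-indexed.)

r

l=1 r=7: |-10|<=|15| out[7]=225, r--
l=1 r=6: |-10|<=|10| out[6]=100, r--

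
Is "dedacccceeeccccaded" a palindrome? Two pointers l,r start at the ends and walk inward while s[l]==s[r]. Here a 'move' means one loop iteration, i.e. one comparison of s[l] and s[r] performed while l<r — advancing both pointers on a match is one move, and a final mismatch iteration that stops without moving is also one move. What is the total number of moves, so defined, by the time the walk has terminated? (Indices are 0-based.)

9 moves

[0,18] 'd'=='d' → l++,r--
[1,17] 'e'=='e' → l++,r--
[2,16] 'd'=='d' → l++,r--
[3,15] 'a'=='a' → l++,r--
[4,14] 'c'=='c' → l++,r--
[5,13] 'c'=='c' → l++,r--
[6,12] 'c'=='c' → l++,r--
[7,11] 'c'=='c' → l++,r--
[8,10] 'e'=='e' → l++,r--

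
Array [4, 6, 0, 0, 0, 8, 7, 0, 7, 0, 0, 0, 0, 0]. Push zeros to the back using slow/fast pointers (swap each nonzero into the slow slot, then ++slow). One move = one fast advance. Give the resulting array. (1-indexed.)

slow=1 fast=1: a[fast]=4≠0 swap→a[1]=4, slow++,fast++
slow=2 fast=2: a[fast]=6≠0 swap→a[2]=6, slow++,fast++
slow=3 fast=3: a[fast]=0, fast++
slow=3 fast=4: a[fast]=0, fast++
slow=3 fast=5: a[fast]=0, fast++
slow=3 fast=6: a[fast]=8≠0 swap→a[3]=8, slow++,fast++
slow=4 fast=7: a[fast]=7≠0 swap→a[4]=7, slow++,fast++
slow=5 fast=8: a[fast]=0, fast++
slow=5 fast=9: a[fast]=7≠0 swap→a[5]=7, slow++,fast++
slow=6 fast=10: a[fast]=0, fast++
slow=6 fast=11: a[fast]=0, fast++
slow=6 fast=12: a[fast]=0, fast++
slow=6 fast=13: a[fast]=0, fast++
slow=6 fast=14: a[fast]=0, fast++

[4, 6, 8, 7, 7, 0, 0, 0, 0, 0, 0, 0, 0, 0]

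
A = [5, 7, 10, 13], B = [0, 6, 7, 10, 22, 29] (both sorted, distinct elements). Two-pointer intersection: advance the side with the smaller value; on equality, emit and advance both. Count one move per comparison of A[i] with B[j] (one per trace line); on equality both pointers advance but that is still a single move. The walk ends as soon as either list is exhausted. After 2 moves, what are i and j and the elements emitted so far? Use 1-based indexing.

i=2, j=2, emitted=[]

i=1 j=1: 5>0, j++
i=1 j=2: 5<6, i++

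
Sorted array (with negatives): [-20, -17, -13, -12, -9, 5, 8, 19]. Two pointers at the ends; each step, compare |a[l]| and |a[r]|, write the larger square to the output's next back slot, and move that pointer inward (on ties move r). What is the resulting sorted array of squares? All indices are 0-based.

[25, 64, 81, 144, 169, 289, 361, 400]

[0,7] |-20|>|19| out[7]=400 → l++
[1,7] |-17|<=|19| out[6]=361 → r--
[1,6] |-17|>|8| out[5]=289 → l++
[2,6] |-13|>|8| out[4]=169 → l++
[3,6] |-12|>|8| out[3]=144 → l++
[4,6] |-9|>|8| out[2]=81 → l++
[5,6] |5|<=|8| out[1]=64 → r--
[5,5] |5|<=|5| out[0]=25 → r--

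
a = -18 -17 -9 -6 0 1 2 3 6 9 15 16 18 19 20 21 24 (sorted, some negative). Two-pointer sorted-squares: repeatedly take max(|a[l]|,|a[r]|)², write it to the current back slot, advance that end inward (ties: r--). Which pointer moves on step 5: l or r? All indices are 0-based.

r

l=0 r=16: |-18|<=|24| out[16]=576, r--
l=0 r=15: |-18|<=|21| out[15]=441, r--
l=0 r=14: |-18|<=|20| out[14]=400, r--
l=0 r=13: |-18|<=|19| out[13]=361, r--
l=0 r=12: |-18|<=|18| out[12]=324, r--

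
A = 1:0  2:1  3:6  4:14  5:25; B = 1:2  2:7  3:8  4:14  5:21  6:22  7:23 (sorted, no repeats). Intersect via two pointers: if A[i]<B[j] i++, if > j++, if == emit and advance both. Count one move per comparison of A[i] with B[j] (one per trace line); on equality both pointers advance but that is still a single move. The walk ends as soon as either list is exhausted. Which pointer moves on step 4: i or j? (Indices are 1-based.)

i=1 j=1: 0<2, i++
i=2 j=1: 1<2, i++
i=3 j=1: 6>2, j++
i=3 j=2: 6<7, i++

i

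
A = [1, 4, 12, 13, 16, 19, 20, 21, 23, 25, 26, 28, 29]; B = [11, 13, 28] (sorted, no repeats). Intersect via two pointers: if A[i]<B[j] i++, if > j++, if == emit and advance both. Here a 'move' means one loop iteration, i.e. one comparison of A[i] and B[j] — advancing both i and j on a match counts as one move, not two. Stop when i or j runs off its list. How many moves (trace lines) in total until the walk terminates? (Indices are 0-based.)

[i=0,j=0] 1<11 → i++
[i=1,j=0] 4<11 → i++
[i=2,j=0] 12>11 → j++
[i=2,j=1] 12<13 → i++
[i=3,j=1] 13==13 emit → i++,j++
[i=4,j=2] 16<28 → i++
[i=5,j=2] 19<28 → i++
[i=6,j=2] 20<28 → i++
[i=7,j=2] 21<28 → i++
[i=8,j=2] 23<28 → i++
[i=9,j=2] 25<28 → i++
[i=10,j=2] 26<28 → i++
[i=11,j=2] 28==28 emit → i++,j++

13 moves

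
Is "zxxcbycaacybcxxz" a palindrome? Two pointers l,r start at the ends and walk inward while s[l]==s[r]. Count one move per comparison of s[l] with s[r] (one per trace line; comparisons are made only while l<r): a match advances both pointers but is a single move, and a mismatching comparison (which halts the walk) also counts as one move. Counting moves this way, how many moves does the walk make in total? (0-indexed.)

[0,15] 'z'=='z' → l++,r--
[1,14] 'x'=='x' → l++,r--
[2,13] 'x'=='x' → l++,r--
[3,12] 'c'=='c' → l++,r--
[4,11] 'b'=='b' → l++,r--
[5,10] 'y'=='y' → l++,r--
[6,9] 'c'=='c' → l++,r--
[7,8] 'a'=='a' → l++,r--

8 moves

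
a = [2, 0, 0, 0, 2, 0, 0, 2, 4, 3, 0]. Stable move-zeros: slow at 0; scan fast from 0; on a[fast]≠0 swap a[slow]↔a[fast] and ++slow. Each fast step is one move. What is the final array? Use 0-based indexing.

slow=0 fast=0: a[fast]=2≠0 swap→a[0]=2, slow++,fast++
slow=1 fast=1: a[fast]=0, fast++
slow=1 fast=2: a[fast]=0, fast++
slow=1 fast=3: a[fast]=0, fast++
slow=1 fast=4: a[fast]=2≠0 swap→a[1]=2, slow++,fast++
slow=2 fast=5: a[fast]=0, fast++
slow=2 fast=6: a[fast]=0, fast++
slow=2 fast=7: a[fast]=2≠0 swap→a[2]=2, slow++,fast++
slow=3 fast=8: a[fast]=4≠0 swap→a[3]=4, slow++,fast++
slow=4 fast=9: a[fast]=3≠0 swap→a[4]=3, slow++,fast++
slow=5 fast=10: a[fast]=0, fast++

[2, 2, 2, 4, 3, 0, 0, 0, 0, 0, 0]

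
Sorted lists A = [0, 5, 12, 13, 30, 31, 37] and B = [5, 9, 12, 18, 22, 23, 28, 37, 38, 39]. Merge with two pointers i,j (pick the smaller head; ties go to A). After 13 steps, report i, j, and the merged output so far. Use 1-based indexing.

[i=1,j=1] A[i]=0<=B[j]=5 take 0 → i++
[i=2,j=1] A[i]=5<=B[j]=5 take 5 → i++
[i=3,j=1] A[i]=12>B[j]=5 take 5 → j++
[i=3,j=2] A[i]=12>B[j]=9 take 9 → j++
[i=3,j=3] A[i]=12<=B[j]=12 take 12 → i++
[i=4,j=3] A[i]=13>B[j]=12 take 12 → j++
[i=4,j=4] A[i]=13<=B[j]=18 take 13 → i++
[i=5,j=4] A[i]=30>B[j]=18 take 18 → j++
[i=5,j=5] A[i]=30>B[j]=22 take 22 → j++
[i=5,j=6] A[i]=30>B[j]=23 take 23 → j++
[i=5,j=7] A[i]=30>B[j]=28 take 28 → j++
[i=5,j=8] A[i]=30<=B[j]=37 take 30 → i++
[i=6,j=8] A[i]=31<=B[j]=37 take 31 → i++

i=7, j=8, merged so far=[0, 5, 5, 9, 12, 12, 13, 18, 22, 23, 28, 30, 31]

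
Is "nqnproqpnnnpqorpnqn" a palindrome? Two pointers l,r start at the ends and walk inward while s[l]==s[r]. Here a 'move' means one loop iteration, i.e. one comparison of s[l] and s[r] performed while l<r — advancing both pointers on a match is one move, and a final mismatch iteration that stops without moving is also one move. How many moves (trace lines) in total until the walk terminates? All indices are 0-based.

[0,18] 'n'=='n' → l++,r--
[1,17] 'q'=='q' → l++,r--
[2,16] 'n'=='n' → l++,r--
[3,15] 'p'=='p' → l++,r--
[4,14] 'r'=='r' → l++,r--
[5,13] 'o'=='o' → l++,r--
[6,12] 'q'=='q' → l++,r--
[7,11] 'p'=='p' → l++,r--
[8,10] 'n'=='n' → l++,r--

9 moves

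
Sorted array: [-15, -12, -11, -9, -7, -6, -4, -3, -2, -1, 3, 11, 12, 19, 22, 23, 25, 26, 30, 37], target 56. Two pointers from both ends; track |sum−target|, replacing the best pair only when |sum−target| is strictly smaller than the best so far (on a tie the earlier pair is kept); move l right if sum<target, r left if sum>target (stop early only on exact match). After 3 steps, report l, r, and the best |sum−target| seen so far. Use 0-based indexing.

l=0 r=19: -15+37=22 d=34 *, l++
l=1 r=19: -12+37=25 d=31 *, l++
l=2 r=19: -11+37=26 d=30 *, l++

l=3, r=19, best |Δ|=30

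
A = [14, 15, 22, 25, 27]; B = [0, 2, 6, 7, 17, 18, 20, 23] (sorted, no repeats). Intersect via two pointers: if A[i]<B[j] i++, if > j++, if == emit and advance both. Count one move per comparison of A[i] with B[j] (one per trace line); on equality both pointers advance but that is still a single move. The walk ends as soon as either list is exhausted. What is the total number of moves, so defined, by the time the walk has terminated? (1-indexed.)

i=1 j=1: 14>0, j++
i=1 j=2: 14>2, j++
i=1 j=3: 14>6, j++
i=1 j=4: 14>7, j++
i=1 j=5: 14<17, i++
i=2 j=5: 15<17, i++
i=3 j=5: 22>17, j++
i=3 j=6: 22>18, j++
i=3 j=7: 22>20, j++
i=3 j=8: 22<23, i++
i=4 j=8: 25>23, j++

11 moves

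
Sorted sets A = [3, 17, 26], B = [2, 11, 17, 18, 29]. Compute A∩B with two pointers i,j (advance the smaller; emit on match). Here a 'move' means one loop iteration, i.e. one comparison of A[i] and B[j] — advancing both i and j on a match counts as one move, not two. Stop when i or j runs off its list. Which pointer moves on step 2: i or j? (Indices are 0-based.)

[i=0,j=0] 3>2 → j++
[i=0,j=1] 3<11 → i++

i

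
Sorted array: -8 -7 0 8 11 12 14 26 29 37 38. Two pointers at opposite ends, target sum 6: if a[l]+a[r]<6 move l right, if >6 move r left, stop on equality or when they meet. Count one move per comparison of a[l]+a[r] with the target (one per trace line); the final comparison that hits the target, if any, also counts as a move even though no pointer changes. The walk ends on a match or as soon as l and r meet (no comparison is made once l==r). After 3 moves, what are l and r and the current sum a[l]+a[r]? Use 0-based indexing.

l=0, r=7, sum=18

l=0 r=10: -8+38=30 >6, r--
l=0 r=9: -8+37=29 >6, r--
l=0 r=8: -8+29=21 >6, r--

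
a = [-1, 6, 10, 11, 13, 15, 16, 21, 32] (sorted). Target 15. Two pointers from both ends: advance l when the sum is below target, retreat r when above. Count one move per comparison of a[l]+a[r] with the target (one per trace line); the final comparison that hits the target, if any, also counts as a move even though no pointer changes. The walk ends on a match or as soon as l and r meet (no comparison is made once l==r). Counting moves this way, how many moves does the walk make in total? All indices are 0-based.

3 moves

l=0 r=8: -1+32=31 >15, r--
l=0 r=7: -1+21=20 >15, r--
l=0 r=6: -1+16=15, found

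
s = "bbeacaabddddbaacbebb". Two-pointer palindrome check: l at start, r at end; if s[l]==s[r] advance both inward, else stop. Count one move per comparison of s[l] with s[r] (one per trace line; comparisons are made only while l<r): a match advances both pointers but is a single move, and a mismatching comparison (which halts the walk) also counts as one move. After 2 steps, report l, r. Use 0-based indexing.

l=0 r=19: 'b'=='b', l++,r--
l=1 r=18: 'b'=='b', l++,r--

l=2, r=17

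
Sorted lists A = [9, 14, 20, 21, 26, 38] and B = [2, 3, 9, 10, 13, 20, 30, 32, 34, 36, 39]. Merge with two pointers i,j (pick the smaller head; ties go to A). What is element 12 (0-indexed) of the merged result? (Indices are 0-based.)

i=0 j=0: A[i]=9>B[j]=2 take 2, j++
i=0 j=1: A[i]=9>B[j]=3 take 3, j++
i=0 j=2: A[i]=9<=B[j]=9 take 9, i++
i=1 j=2: A[i]=14>B[j]=9 take 9, j++
i=1 j=3: A[i]=14>B[j]=10 take 10, j++
i=1 j=4: A[i]=14>B[j]=13 take 13, j++
i=1 j=5: A[i]=14<=B[j]=20 take 14, i++
i=2 j=5: A[i]=20<=B[j]=20 take 20, i++
i=3 j=5: A[i]=21>B[j]=20 take 20, j++
i=3 j=6: A[i]=21<=B[j]=30 take 21, i++
i=4 j=6: A[i]=26<=B[j]=30 take 26, i++
i=5 j=6: A[i]=38>B[j]=30 take 30, j++
i=5 j=7: A[i]=38>B[j]=32 take 32, j++
i=5 j=8: A[i]=38>B[j]=34 take 34, j++
i=5 j=9: A[i]=38>B[j]=36 take 36, j++
i=5 j=10: A[i]=38<=B[j]=39 take 38, i++
i=6 j=10: A done, take B[j]=39, j++

merged[12] = 32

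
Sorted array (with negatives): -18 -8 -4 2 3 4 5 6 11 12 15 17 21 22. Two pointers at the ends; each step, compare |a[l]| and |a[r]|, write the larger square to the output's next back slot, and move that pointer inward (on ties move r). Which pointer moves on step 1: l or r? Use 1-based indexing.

l=1 r=14: |-18|<=|22| out[14]=484, r--

r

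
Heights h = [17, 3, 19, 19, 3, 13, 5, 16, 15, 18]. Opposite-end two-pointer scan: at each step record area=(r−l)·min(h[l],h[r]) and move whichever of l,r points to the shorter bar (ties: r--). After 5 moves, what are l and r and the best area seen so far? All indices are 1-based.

l=3, r=7, best area=153

[1,10] min(17,18)*9=153 best=153 * → l++
[2,10] min(3,18)*8=24 best=153 → l++
[3,10] min(19,18)*7=126 best=153 → r--
[3,9] min(19,15)*6=90 best=153 → r--
[3,8] min(19,16)*5=80 best=153 → r--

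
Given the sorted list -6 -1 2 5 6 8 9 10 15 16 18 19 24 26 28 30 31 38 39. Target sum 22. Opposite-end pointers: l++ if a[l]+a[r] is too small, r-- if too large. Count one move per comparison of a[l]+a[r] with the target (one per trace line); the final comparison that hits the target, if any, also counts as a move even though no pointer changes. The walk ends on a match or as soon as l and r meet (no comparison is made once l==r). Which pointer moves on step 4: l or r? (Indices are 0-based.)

[0,18] -6+39=33 >22 → r--
[0,17] -6+38=32 >22 → r--
[0,16] -6+31=25 >22 → r--
[0,15] -6+30=24 >22 → r--

r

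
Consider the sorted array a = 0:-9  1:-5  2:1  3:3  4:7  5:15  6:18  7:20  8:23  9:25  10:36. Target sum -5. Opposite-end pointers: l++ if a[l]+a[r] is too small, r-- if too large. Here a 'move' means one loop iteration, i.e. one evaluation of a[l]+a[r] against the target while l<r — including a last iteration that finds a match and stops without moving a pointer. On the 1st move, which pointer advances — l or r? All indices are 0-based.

r

l=0 r=10: -9+36=27 >-5, r--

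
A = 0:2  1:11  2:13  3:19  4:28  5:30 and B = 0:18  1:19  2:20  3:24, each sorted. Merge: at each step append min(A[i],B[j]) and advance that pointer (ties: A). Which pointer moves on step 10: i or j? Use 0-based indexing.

i

[i=0,j=0] A[i]=2<=B[j]=18 take 2 → i++
[i=1,j=0] A[i]=11<=B[j]=18 take 11 → i++
[i=2,j=0] A[i]=13<=B[j]=18 take 13 → i++
[i=3,j=0] A[i]=19>B[j]=18 take 18 → j++
[i=3,j=1] A[i]=19<=B[j]=19 take 19 → i++
[i=4,j=1] A[i]=28>B[j]=19 take 19 → j++
[i=4,j=2] A[i]=28>B[j]=20 take 20 → j++
[i=4,j=3] A[i]=28>B[j]=24 take 24 → j++
[i=4,j=4] B done, take A[i]=28 → i++
[i=5,j=4] B done, take A[i]=30 → i++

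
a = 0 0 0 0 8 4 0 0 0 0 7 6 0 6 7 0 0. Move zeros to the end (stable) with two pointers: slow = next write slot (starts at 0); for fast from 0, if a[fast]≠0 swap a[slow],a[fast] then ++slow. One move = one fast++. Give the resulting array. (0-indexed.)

slow=0 fast=0: a[fast]=0, fast++
slow=0 fast=1: a[fast]=0, fast++
slow=0 fast=2: a[fast]=0, fast++
slow=0 fast=3: a[fast]=0, fast++
slow=0 fast=4: a[fast]=8≠0 swap→a[0]=8, slow++,fast++
slow=1 fast=5: a[fast]=4≠0 swap→a[1]=4, slow++,fast++
slow=2 fast=6: a[fast]=0, fast++
slow=2 fast=7: a[fast]=0, fast++
slow=2 fast=8: a[fast]=0, fast++
slow=2 fast=9: a[fast]=0, fast++
slow=2 fast=10: a[fast]=7≠0 swap→a[2]=7, slow++,fast++
slow=3 fast=11: a[fast]=6≠0 swap→a[3]=6, slow++,fast++
slow=4 fast=12: a[fast]=0, fast++
slow=4 fast=13: a[fast]=6≠0 swap→a[4]=6, slow++,fast++
slow=5 fast=14: a[fast]=7≠0 swap→a[5]=7, slow++,fast++
slow=6 fast=15: a[fast]=0, fast++
slow=6 fast=16: a[fast]=0, fast++

[8, 4, 7, 6, 6, 7, 0, 0, 0, 0, 0, 0, 0, 0, 0, 0, 0]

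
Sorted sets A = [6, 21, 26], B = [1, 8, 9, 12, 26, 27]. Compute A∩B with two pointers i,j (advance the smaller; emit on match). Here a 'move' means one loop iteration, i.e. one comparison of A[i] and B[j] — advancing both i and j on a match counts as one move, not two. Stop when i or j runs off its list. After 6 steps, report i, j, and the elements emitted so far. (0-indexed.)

[i=0,j=0] 6>1 → j++
[i=0,j=1] 6<8 → i++
[i=1,j=1] 21>8 → j++
[i=1,j=2] 21>9 → j++
[i=1,j=3] 21>12 → j++
[i=1,j=4] 21<26 → i++

i=2, j=4, emitted=[]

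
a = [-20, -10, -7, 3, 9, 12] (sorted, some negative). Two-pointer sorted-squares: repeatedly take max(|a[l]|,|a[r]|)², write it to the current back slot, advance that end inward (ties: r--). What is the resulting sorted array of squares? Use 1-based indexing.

[9, 49, 81, 100, 144, 400]

l=1 r=6: |-20|>|12| out[6]=400, l++
l=2 r=6: |-10|<=|12| out[5]=144, r--
l=2 r=5: |-10|>|9| out[4]=100, l++
l=3 r=5: |-7|<=|9| out[3]=81, r--
l=3 r=4: |-7|>|3| out[2]=49, l++
l=4 r=4: |3|<=|3| out[1]=9, r--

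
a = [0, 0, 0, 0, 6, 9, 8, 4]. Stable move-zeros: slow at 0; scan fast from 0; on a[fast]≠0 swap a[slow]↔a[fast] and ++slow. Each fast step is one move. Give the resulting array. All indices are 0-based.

slow=0 fast=0: a[fast]=0, fast++
slow=0 fast=1: a[fast]=0, fast++
slow=0 fast=2: a[fast]=0, fast++
slow=0 fast=3: a[fast]=0, fast++
slow=0 fast=4: a[fast]=6≠0 swap→a[0]=6, slow++,fast++
slow=1 fast=5: a[fast]=9≠0 swap→a[1]=9, slow++,fast++
slow=2 fast=6: a[fast]=8≠0 swap→a[2]=8, slow++,fast++
slow=3 fast=7: a[fast]=4≠0 swap→a[3]=4, slow++,fast++

[6, 9, 8, 4, 0, 0, 0, 0]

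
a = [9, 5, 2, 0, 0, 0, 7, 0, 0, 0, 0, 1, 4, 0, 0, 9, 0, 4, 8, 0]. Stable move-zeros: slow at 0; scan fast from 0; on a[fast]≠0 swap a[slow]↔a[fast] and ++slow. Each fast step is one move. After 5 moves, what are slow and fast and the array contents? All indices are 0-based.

(s=0,f=0) a[fast]=9≠0 swap→a[0]=9 → slow++,fast++
(s=1,f=1) a[fast]=5≠0 swap→a[1]=5 → slow++,fast++
(s=2,f=2) a[fast]=2≠0 swap→a[2]=2 → slow++,fast++
(s=3,f=3) a[fast]=0 → fast++
(s=3,f=4) a[fast]=0 → fast++

slow=3, fast=5, a=[9, 5, 2, 0, 0, 0, 7, 0, 0, 0, 0, 1, 4, 0, 0, 9, 0, 4, 8, 0]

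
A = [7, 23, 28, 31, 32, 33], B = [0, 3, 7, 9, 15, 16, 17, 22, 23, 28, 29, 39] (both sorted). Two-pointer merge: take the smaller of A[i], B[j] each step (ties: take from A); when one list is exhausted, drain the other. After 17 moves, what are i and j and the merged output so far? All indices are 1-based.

i=7, j=12, merged so far=[0, 3, 7, 7, 9, 15, 16, 17, 22, 23, 23, 28, 28, 29, 31, 32, 33]

i=1 j=1: A[i]=7>B[j]=0 take 0, j++
i=1 j=2: A[i]=7>B[j]=3 take 3, j++
i=1 j=3: A[i]=7<=B[j]=7 take 7, i++
i=2 j=3: A[i]=23>B[j]=7 take 7, j++
i=2 j=4: A[i]=23>B[j]=9 take 9, j++
i=2 j=5: A[i]=23>B[j]=15 take 15, j++
i=2 j=6: A[i]=23>B[j]=16 take 16, j++
i=2 j=7: A[i]=23>B[j]=17 take 17, j++
i=2 j=8: A[i]=23>B[j]=22 take 22, j++
i=2 j=9: A[i]=23<=B[j]=23 take 23, i++
i=3 j=9: A[i]=28>B[j]=23 take 23, j++
i=3 j=10: A[i]=28<=B[j]=28 take 28, i++
i=4 j=10: A[i]=31>B[j]=28 take 28, j++
i=4 j=11: A[i]=31>B[j]=29 take 29, j++
i=4 j=12: A[i]=31<=B[j]=39 take 31, i++
i=5 j=12: A[i]=32<=B[j]=39 take 32, i++
i=6 j=12: A[i]=33<=B[j]=39 take 33, i++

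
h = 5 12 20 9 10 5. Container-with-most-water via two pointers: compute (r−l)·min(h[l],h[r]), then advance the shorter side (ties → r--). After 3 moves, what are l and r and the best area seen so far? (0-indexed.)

l=0 r=5: min(5,5)*5=25 best=25 *, r--
l=0 r=4: min(5,10)*4=20 best=25, l++
l=1 r=4: min(12,10)*3=30 best=30 *, r--

l=1, r=3, best area=30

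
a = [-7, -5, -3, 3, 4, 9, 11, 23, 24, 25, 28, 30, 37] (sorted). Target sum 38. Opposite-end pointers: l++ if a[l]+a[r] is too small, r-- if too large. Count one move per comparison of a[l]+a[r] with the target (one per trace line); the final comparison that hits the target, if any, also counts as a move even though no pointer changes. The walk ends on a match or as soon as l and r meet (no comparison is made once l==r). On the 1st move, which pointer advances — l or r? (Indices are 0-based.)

l=0 r=12: -7+37=30 <38, l++

l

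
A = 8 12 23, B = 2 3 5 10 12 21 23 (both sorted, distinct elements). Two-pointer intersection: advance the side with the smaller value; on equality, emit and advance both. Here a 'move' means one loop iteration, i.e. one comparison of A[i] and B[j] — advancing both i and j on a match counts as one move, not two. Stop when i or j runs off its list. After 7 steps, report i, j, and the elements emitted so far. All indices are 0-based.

[i=0,j=0] 8>2 → j++
[i=0,j=1] 8>3 → j++
[i=0,j=2] 8>5 → j++
[i=0,j=3] 8<10 → i++
[i=1,j=3] 12>10 → j++
[i=1,j=4] 12==12 emit → i++,j++
[i=2,j=5] 23>21 → j++

i=2, j=6, emitted=[12]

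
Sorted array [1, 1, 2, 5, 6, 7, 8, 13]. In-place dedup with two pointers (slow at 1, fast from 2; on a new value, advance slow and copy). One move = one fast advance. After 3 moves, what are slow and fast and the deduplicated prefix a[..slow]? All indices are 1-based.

slow=3, fast=5, prefix=[1, 2, 5]

slow=1 fast=2: a[fast]=1=a[slow] dup, fast++
slow=1 fast=3: a[fast]=2≠a[slow]=1 write a[2]=2, slow++,fast++
slow=2 fast=4: a[fast]=5≠a[slow]=2 write a[3]=5, slow++,fast++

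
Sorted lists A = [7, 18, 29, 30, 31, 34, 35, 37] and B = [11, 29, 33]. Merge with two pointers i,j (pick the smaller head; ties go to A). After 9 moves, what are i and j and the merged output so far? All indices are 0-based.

i=6, j=3, merged so far=[7, 11, 18, 29, 29, 30, 31, 33, 34]

i=0 j=0: A[i]=7<=B[j]=11 take 7, i++
i=1 j=0: A[i]=18>B[j]=11 take 11, j++
i=1 j=1: A[i]=18<=B[j]=29 take 18, i++
i=2 j=1: A[i]=29<=B[j]=29 take 29, i++
i=3 j=1: A[i]=30>B[j]=29 take 29, j++
i=3 j=2: A[i]=30<=B[j]=33 take 30, i++
i=4 j=2: A[i]=31<=B[j]=33 take 31, i++
i=5 j=2: A[i]=34>B[j]=33 take 33, j++
i=5 j=3: B done, take A[i]=34, i++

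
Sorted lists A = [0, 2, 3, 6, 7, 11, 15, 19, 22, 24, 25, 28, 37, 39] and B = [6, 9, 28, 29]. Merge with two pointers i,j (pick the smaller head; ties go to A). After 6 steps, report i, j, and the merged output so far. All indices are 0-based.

[i=0,j=0] A[i]=0<=B[j]=6 take 0 → i++
[i=1,j=0] A[i]=2<=B[j]=6 take 2 → i++
[i=2,j=0] A[i]=3<=B[j]=6 take 3 → i++
[i=3,j=0] A[i]=6<=B[j]=6 take 6 → i++
[i=4,j=0] A[i]=7>B[j]=6 take 6 → j++
[i=4,j=1] A[i]=7<=B[j]=9 take 7 → i++

i=5, j=1, merged so far=[0, 2, 3, 6, 6, 7]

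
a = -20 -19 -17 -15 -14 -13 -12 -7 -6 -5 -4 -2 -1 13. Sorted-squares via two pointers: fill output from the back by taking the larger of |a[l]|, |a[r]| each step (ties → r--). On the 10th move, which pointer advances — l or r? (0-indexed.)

l

l=0 r=13: |-20|>|13| out[13]=400, l++
l=1 r=13: |-19|>|13| out[12]=361, l++
l=2 r=13: |-17|>|13| out[11]=289, l++
l=3 r=13: |-15|>|13| out[10]=225, l++
l=4 r=13: |-14|>|13| out[9]=196, l++
l=5 r=13: |-13|<=|13| out[8]=169, r--
l=5 r=12: |-13|>|-1| out[7]=169, l++
l=6 r=12: |-12|>|-1| out[6]=144, l++
l=7 r=12: |-7|>|-1| out[5]=49, l++
l=8 r=12: |-6|>|-1| out[4]=36, l++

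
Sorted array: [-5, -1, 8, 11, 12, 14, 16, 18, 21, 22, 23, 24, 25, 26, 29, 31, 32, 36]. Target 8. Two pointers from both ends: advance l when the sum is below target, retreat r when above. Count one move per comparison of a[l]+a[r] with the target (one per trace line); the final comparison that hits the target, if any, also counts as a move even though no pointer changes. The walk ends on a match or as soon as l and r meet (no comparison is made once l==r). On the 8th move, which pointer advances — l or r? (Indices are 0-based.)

r

l=0 r=17: -5+36=31 >8, r--
l=0 r=16: -5+32=27 >8, r--
l=0 r=15: -5+31=26 >8, r--
l=0 r=14: -5+29=24 >8, r--
l=0 r=13: -5+26=21 >8, r--
l=0 r=12: -5+25=20 >8, r--
l=0 r=11: -5+24=19 >8, r--
l=0 r=10: -5+23=18 >8, r--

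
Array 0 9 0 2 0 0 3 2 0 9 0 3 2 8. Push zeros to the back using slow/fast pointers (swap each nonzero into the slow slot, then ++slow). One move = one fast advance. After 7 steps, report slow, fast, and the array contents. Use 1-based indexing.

slow=1 fast=1: a[fast]=0, fast++
slow=1 fast=2: a[fast]=9≠0 swap→a[1]=9, slow++,fast++
slow=2 fast=3: a[fast]=0, fast++
slow=2 fast=4: a[fast]=2≠0 swap→a[2]=2, slow++,fast++
slow=3 fast=5: a[fast]=0, fast++
slow=3 fast=6: a[fast]=0, fast++
slow=3 fast=7: a[fast]=3≠0 swap→a[3]=3, slow++,fast++

slow=4, fast=8, a=[9, 2, 3, 0, 0, 0, 0, 2, 0, 9, 0, 3, 2, 8]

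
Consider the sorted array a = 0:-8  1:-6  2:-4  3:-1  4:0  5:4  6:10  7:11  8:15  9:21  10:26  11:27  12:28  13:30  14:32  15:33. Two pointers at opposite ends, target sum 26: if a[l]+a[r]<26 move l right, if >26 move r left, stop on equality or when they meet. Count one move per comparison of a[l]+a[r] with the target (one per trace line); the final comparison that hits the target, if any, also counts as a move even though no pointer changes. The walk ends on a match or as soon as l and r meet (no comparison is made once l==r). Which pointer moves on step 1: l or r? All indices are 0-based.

l

[0,15] -8+33=25 <26 → l++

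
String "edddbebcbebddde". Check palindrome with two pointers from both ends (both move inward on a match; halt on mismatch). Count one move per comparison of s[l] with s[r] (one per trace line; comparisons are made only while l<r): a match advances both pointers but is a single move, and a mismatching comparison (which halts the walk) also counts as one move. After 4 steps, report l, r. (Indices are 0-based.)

l=0 r=14: 'e'=='e', l++,r--
l=1 r=13: 'd'=='d', l++,r--
l=2 r=12: 'd'=='d', l++,r--
l=3 r=11: 'd'=='d', l++,r--

l=4, r=10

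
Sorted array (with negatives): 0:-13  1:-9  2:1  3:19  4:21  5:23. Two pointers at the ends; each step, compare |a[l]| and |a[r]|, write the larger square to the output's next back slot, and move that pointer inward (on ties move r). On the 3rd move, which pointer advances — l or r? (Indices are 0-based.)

r

[0,5] |-13|<=|23| out[5]=529 → r--
[0,4] |-13|<=|21| out[4]=441 → r--
[0,3] |-13|<=|19| out[3]=361 → r--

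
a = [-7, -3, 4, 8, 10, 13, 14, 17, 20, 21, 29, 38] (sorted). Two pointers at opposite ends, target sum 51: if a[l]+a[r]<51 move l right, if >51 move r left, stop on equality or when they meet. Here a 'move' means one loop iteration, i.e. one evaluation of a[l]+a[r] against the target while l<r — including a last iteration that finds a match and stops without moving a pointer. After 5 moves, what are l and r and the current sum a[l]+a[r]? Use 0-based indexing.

[0,11] -7+38=31 <51 → l++
[1,11] -3+38=35 <51 → l++
[2,11] 4+38=42 <51 → l++
[3,11] 8+38=46 <51 → l++
[4,11] 10+38=48 <51 → l++

l=5, r=11, sum=51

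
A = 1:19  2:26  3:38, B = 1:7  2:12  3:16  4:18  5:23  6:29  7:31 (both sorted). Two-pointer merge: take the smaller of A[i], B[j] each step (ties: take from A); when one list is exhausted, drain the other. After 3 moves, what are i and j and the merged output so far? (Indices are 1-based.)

[i=1,j=1] A[i]=19>B[j]=7 take 7 → j++
[i=1,j=2] A[i]=19>B[j]=12 take 12 → j++
[i=1,j=3] A[i]=19>B[j]=16 take 16 → j++

i=1, j=4, merged so far=[7, 12, 16]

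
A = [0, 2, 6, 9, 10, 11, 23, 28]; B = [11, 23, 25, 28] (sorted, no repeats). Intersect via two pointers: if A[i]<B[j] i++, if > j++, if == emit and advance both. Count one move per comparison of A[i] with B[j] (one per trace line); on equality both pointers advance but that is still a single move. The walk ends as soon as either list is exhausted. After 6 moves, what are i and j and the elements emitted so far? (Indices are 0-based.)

i=6, j=1, emitted=[11]

i=0 j=0: 0<11, i++
i=1 j=0: 2<11, i++
i=2 j=0: 6<11, i++
i=3 j=0: 9<11, i++
i=4 j=0: 10<11, i++
i=5 j=0: 11==11 emit, i++,j++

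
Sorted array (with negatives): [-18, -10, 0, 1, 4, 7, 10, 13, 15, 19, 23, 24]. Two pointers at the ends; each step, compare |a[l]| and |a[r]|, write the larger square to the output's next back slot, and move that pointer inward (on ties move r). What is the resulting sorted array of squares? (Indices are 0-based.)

[0, 1, 16, 49, 100, 100, 169, 225, 324, 361, 529, 576]

[0,11] |-18|<=|24| out[11]=576 → r--
[0,10] |-18|<=|23| out[10]=529 → r--
[0,9] |-18|<=|19| out[9]=361 → r--
[0,8] |-18|>|15| out[8]=324 → l++
[1,8] |-10|<=|15| out[7]=225 → r--
[1,7] |-10|<=|13| out[6]=169 → r--
[1,6] |-10|<=|10| out[5]=100 → r--
[1,5] |-10|>|7| out[4]=100 → l++
[2,5] |0|<=|7| out[3]=49 → r--
[2,4] |0|<=|4| out[2]=16 → r--
[2,3] |0|<=|1| out[1]=1 → r--
[2,2] |0|<=|0| out[0]=0 → r--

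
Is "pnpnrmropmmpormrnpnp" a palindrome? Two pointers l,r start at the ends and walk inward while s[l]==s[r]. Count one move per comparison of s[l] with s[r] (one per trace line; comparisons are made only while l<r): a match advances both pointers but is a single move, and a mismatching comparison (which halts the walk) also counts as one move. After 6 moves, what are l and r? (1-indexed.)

l=7, r=14

[1,20] 'p'=='p' → l++,r--
[2,19] 'n'=='n' → l++,r--
[3,18] 'p'=='p' → l++,r--
[4,17] 'n'=='n' → l++,r--
[5,16] 'r'=='r' → l++,r--
[6,15] 'm'=='m' → l++,r--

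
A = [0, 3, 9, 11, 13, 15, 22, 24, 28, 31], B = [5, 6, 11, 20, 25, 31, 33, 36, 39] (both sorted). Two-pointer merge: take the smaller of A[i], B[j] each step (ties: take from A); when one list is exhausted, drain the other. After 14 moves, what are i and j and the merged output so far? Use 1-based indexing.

i=10, j=6, merged so far=[0, 3, 5, 6, 9, 11, 11, 13, 15, 20, 22, 24, 25, 28]

i=1 j=1: A[i]=0<=B[j]=5 take 0, i++
i=2 j=1: A[i]=3<=B[j]=5 take 3, i++
i=3 j=1: A[i]=9>B[j]=5 take 5, j++
i=3 j=2: A[i]=9>B[j]=6 take 6, j++
i=3 j=3: A[i]=9<=B[j]=11 take 9, i++
i=4 j=3: A[i]=11<=B[j]=11 take 11, i++
i=5 j=3: A[i]=13>B[j]=11 take 11, j++
i=5 j=4: A[i]=13<=B[j]=20 take 13, i++
i=6 j=4: A[i]=15<=B[j]=20 take 15, i++
i=7 j=4: A[i]=22>B[j]=20 take 20, j++
i=7 j=5: A[i]=22<=B[j]=25 take 22, i++
i=8 j=5: A[i]=24<=B[j]=25 take 24, i++
i=9 j=5: A[i]=28>B[j]=25 take 25, j++
i=9 j=6: A[i]=28<=B[j]=31 take 28, i++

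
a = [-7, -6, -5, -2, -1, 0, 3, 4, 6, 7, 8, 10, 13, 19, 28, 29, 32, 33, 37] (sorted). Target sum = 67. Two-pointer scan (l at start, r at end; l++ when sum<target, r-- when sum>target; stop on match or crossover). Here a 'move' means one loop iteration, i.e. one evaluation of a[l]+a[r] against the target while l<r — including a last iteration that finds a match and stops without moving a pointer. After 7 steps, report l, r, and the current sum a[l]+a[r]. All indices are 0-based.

l=7, r=18, sum=41

l=0 r=18: -7+37=30 <67, l++
l=1 r=18: -6+37=31 <67, l++
l=2 r=18: -5+37=32 <67, l++
l=3 r=18: -2+37=35 <67, l++
l=4 r=18: -1+37=36 <67, l++
l=5 r=18: 0+37=37 <67, l++
l=6 r=18: 3+37=40 <67, l++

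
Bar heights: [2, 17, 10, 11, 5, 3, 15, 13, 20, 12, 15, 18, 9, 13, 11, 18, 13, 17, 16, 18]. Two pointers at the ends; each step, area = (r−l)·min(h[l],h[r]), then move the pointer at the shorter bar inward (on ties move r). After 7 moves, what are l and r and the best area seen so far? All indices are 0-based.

l=7, r=19, best area=306

[0,19] min(2,18)*19=38 best=38 * → l++
[1,19] min(17,18)*18=306 best=306 * → l++
[2,19] min(10,18)*17=170 best=306 → l++
[3,19] min(11,18)*16=176 best=306 → l++
[4,19] min(5,18)*15=75 best=306 → l++
[5,19] min(3,18)*14=42 best=306 → l++
[6,19] min(15,18)*13=195 best=306 → l++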